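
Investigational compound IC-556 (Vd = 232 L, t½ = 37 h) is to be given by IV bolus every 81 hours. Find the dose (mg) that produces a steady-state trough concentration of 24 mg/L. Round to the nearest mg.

τ/t½ = 81/37 ≈ 2.1892, so f = (1/2)^(81/37) ≈ 0.219275.
Cmin,ss = (D/Vd)·f/(1−f), so D = Cmin,ss·Vd·(1−f)/f.
D = 24 × 232 × (1−f)/f ≈ 24 × 232 × 3.56048 ≈ 19824.75 mg.

19825 mg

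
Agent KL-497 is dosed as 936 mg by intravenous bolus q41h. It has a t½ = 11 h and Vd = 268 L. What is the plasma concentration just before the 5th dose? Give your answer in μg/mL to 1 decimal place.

0.3 μg/mL

f = (1/2)^(τ/t½) = (1/2)^(41/11) ≈ 0.0755.
C₀ = D/Vd = 936/268 ≈ 3.493 μg/mL.
Before the 5th dose, 4 doses have been given. Superposition: Cmin = C₀·(f + f² + … + f^4).
≈ 3.493 × (0.0755 + 0.0057 + 0.0004 + 0.0000) ≈ 3.493 × 0.0816 ≈ 0.285 μg/mL.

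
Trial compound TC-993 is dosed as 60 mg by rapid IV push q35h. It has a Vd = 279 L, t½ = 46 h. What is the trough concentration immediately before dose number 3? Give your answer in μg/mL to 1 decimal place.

f = (1/2)^(τ/t½) = (1/2)^(35/46) ≈ 0.5901.
C₀ = D/Vd = 60/279 ≈ 0.215 μg/mL.
Before the 3rd dose, 2 doses have been given. Superposition: Cmin = C₀·(f + f²).
≈ 0.215 × (0.5901 + 0.3482) ≈ 0.215 × 0.9383 ≈ 0.202 μg/mL.

0.2 μg/mL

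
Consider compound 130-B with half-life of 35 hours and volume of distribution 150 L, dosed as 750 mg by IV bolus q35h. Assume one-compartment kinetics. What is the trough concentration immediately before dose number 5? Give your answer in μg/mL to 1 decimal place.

4.7 μg/mL

f = (1/2)^(τ/t½) = (1/2)^(35/35) ≈ 0.5000.
C₀ = D/Vd = 750/150 ≈ 5.000 μg/mL.
Before the 5th dose, 4 doses have been given. Superposition: Cmin = C₀·(f + f² + … + f^4).
≈ 5.000 × (0.5000 + 0.2500 + 0.1250 + 0.0625) ≈ 5.000 × 0.9375 ≈ 4.688 μg/mL.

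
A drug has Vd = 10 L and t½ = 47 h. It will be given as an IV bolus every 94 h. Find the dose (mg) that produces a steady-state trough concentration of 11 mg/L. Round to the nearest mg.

τ/t½ = 94/47 ≈ 2, so f = (1/2)^(94/47) ≈ 0.250000.
Cmin,ss = (D/Vd)·f/(1−f), so D = Cmin,ss·Vd·(1−f)/f.
D = 11 × 10 × (1−f)/f ≈ 11 × 10 × 3.00000 ≈ 330.00 mg.

330 mg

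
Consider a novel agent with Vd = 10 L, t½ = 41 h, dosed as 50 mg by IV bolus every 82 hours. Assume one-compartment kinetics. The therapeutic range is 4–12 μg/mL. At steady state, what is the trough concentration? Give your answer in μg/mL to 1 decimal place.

1.7 μg/mL

τ = 82 h = 2 half-lives, so f = (1/2)^2 = 0.25.
Accumulation ratio R = 1/(1 − f) = 1/0.75 = 4/3.
Single-dose peak C₀ = D/Vd = 50/10 = 5 μg/mL.
Steady-state peak Cmax,ss = C₀·R = 5 × 4/3 ≈ 6.667 μg/mL.
Steady-state trough Cmin,ss = Cmax,ss·f ≈ 6.667 × 0.25 ≈ 1.667 μg/mL.
Trough 1.7 μg/mL vs MEC 4 μg/mL: subtherapeutic.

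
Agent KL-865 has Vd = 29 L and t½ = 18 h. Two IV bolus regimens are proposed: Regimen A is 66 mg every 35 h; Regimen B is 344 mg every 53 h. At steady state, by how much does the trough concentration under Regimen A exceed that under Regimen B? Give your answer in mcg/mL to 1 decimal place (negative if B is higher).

Regimen A: f = (1/2)^(35/18) ≈ 0.2598; Cmin,ss = (66/29)·f/(1−f) ≈ 0.799 mcg/mL.
Regimen B: f = (1/2)^(53/18) ≈ 0.1299; Cmin,ss = (344/29)·f/(1−f) ≈ 1.771 mcg/mL.
Difference ≈ 0.799 − 1.771 ≈ -0.972 mcg/mL.

-1.0 mcg/mL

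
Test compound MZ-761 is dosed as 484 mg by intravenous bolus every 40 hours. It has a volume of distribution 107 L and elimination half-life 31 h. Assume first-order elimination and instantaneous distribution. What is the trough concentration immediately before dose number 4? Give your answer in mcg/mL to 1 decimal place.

2.9 mcg/mL

f = (1/2)^(τ/t½) = (1/2)^(40/31) ≈ 0.4089.
C₀ = D/Vd = 484/107 ≈ 4.523 mcg/mL.
Before the 4th dose, 3 doses have been given. Superposition: Cmin = C₀·(f + f² + … + f^3).
≈ 4.523 × (0.4089 + 0.1672 + 0.0684) ≈ 4.523 × 0.6445 ≈ 2.915 mcg/mL.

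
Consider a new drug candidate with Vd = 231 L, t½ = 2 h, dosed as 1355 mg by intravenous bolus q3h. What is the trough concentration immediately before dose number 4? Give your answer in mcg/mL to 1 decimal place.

f = (1/2)^(τ/t½) = (1/2)^(3/2) ≈ 0.3536.
C₀ = D/Vd = 1355/231 ≈ 5.866 mcg/mL.
Before the 4th dose, 3 doses have been given. Superposition: Cmin = C₀·(f + f² + … + f^3).
≈ 5.866 × (0.3536 + 0.1250 + 0.0442) ≈ 5.866 × 0.5228 ≈ 3.067 mcg/mL.

3.1 mcg/mL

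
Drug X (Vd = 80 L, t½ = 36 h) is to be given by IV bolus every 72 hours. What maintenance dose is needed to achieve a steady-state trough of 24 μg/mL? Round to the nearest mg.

τ/t½ = 72/36 ≈ 2, so f = (1/2)^(72/36) ≈ 0.250000.
Cmin,ss = (D/Vd)·f/(1−f), so D = Cmin,ss·Vd·(1−f)/f.
D = 24 × 80 × (1−f)/f ≈ 24 × 80 × 3.00000 ≈ 5760.00 mg.

5760 mg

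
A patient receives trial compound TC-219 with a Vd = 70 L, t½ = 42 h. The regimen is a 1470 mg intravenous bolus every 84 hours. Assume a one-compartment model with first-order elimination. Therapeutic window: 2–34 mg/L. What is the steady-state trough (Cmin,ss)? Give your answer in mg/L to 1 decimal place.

τ = 84 h = 2 half-lives, so f = (1/2)^2 = 0.25.
Accumulation ratio R = 1/(1 − f) = 1/0.75 = 4/3.
Single-dose peak C₀ = D/Vd = 1470/70 = 21 mg/L.
Steady-state peak Cmax,ss = C₀·R = 21 × 4/3 ≈ 28.000 mg/L.
Steady-state trough Cmin,ss = Cmax,ss·f ≈ 28.000 × 0.25 ≈ 7.000 mg/L.
Trough 7.0 mg/L vs MEC 2 mg/L: adequate.

7.0 mg/L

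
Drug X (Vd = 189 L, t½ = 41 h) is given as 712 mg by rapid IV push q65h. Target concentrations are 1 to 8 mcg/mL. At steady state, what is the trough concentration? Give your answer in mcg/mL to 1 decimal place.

1.9 mcg/mL

Over one 65-h interval, 65/41 ≈ 1.5854 half-lives elapse, leaving f ≈ 0.3332 of each dose.
At steady state, accumulation factor R = 1/(1 − e^(−kτ)) ≈ 1.4997.
Single-dose peak C₀ = D/Vd = 712/189 ≈ 3.767 mcg/mL.
Steady-state peak Cmax,ss = C₀·R ≈ 3.767 × 1.4997 ≈ 5.649 mcg/mL.
Steady-state trough Cmin,ss = Cmax,ss·f ≈ 5.649 × 0.3332 ≈ 1.882 mcg/mL.
Trough 1.9 mcg/mL vs MEC 1 mcg/mL: adequate.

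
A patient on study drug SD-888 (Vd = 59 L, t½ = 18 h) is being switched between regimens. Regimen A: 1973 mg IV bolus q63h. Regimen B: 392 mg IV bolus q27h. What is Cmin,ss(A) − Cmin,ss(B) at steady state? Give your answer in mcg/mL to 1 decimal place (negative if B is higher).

Regimen A: f = (1/2)^(63/18) ≈ 0.0884; Cmin,ss = (1973/59)·f/(1−f) ≈ 3.243 mcg/mL.
Regimen B: f = (1/2)^(27/18) ≈ 0.3536; Cmin,ss = (392/59)·f/(1−f) ≈ 3.635 mcg/mL.
Difference ≈ 3.243 − 3.635 ≈ -0.392 mcg/mL.

-0.4 mcg/mL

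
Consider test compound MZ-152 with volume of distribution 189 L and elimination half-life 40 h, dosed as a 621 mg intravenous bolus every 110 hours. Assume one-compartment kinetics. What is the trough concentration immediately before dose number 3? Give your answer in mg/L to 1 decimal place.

f = (1/2)^(τ/t½) = (1/2)^(110/40) ≈ 0.1487.
C₀ = D/Vd = 621/189 ≈ 3.286 mg/L.
Before the 3rd dose, 2 doses have been given. Superposition: Cmin = C₀·(f + f²).
≈ 3.286 × (0.1487 + 0.0221) ≈ 3.286 × 0.1708 ≈ 0.561 mg/L.

0.6 mg/L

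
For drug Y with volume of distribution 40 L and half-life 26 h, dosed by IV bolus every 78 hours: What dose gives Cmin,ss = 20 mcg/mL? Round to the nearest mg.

5600 mg

τ/t½ = 78/26 ≈ 3, so f = (1/2)^(78/26) ≈ 0.125000.
Cmin,ss = (D/Vd)·f/(1−f), so D = Cmin,ss·Vd·(1−f)/f.
D = 20 × 40 × (1−f)/f ≈ 20 × 40 × 7.00000 ≈ 5600.00 mg.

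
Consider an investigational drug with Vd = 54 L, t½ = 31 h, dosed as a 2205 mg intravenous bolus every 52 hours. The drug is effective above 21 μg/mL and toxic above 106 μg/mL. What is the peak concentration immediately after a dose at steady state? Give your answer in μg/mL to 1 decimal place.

Over one 52-h interval, 52/31 ≈ 1.6774 half-lives elapse, leaving f ≈ 0.3126 of each dose.
Accumulation ratio R = 1/(1 − f) ≈ 1/0.6874 ≈ 1.4548.
Each bolus raises the concentration by D/Vd = 2205/54 ≈ 40.833 μg/mL.
Steady-state peak Cmax,ss = C₀·R ≈ 40.833 × 1.4548 ≈ 59.404 μg/mL.
Peak 59.4 μg/mL vs MTC 106 μg/mL: below toxic threshold.

59.4 μg/mL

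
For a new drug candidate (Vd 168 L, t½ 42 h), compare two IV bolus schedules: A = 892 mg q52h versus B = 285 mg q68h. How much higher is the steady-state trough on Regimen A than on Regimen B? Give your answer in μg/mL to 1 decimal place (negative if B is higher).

3.1 μg/mL

Regimen A: f = (1/2)^(52/42) ≈ 0.4239; Cmin,ss = (892/168)·f/(1−f) ≈ 3.907 μg/mL.
Regimen B: f = (1/2)^(68/42) ≈ 0.3256; Cmin,ss = (285/168)·f/(1−f) ≈ 0.819 μg/mL.
Difference ≈ 3.907 − 0.819 ≈ 3.088 μg/mL.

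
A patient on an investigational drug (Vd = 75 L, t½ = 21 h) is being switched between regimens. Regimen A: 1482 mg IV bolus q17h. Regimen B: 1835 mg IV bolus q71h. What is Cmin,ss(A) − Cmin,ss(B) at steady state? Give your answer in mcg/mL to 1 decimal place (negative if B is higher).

23.7 mcg/mL

Regimen A: f = (1/2)^(17/21) ≈ 0.5706; Cmin,ss = (1482/75)·f/(1−f) ≈ 26.258 mcg/mL.
Regimen B: f = (1/2)^(71/21) ≈ 0.0960; Cmin,ss = (1835/75)·f/(1−f) ≈ 2.598 mcg/mL.
Difference ≈ 26.258 − 2.598 ≈ 23.660 mcg/mL.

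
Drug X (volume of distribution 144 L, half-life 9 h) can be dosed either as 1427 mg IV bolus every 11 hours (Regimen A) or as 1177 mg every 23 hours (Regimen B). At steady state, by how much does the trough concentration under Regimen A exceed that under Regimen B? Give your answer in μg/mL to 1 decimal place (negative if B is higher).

Regimen A: f = (1/2)^(11/9) ≈ 0.4286; Cmin,ss = (1427/144)·f/(1−f) ≈ 7.433 μg/mL.
Regimen B: f = (1/2)^(23/9) ≈ 0.1701; Cmin,ss = (1177/144)·f/(1−f) ≈ 1.675 μg/mL.
Difference ≈ 7.433 − 1.675 ≈ 5.758 μg/mL.

5.8 μg/mL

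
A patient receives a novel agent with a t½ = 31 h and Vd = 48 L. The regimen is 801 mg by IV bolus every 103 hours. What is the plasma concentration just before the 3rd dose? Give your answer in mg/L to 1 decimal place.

f = (1/2)^(τ/t½) = (1/2)^(103/31) ≈ 0.1000.
C₀ = D/Vd = 801/48 ≈ 16.688 mg/L.
Before the 3rd dose, 2 doses have been given. Superposition: Cmin = C₀·(f + f²).
≈ 16.688 × (0.1000 + 0.0100) ≈ 16.688 × 0.1100 ≈ 1.836 mg/L.

1.8 mg/L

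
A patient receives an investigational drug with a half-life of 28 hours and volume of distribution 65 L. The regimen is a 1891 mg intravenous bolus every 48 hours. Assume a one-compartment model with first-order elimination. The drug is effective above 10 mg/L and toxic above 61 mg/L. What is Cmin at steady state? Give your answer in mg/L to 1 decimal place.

12.8 mg/L

τ/t½ = 48/28 ≈ 1.7143, so fraction remaining f = (1/2)^(48/28) ≈ 0.3048.
Accumulation ratio R = 1/(1 − f) ≈ 1/0.6952 ≈ 1.4384.
Each bolus raises the concentration by D/Vd = 1891/65 ≈ 29.092 mg/L.
Cmax,ss = C₀/(1 − f) ≈ 29.092/0.6952 ≈ 41.847 mg/L.
Steady-state trough Cmin,ss = Cmax,ss·f ≈ 41.847 × 0.3048 ≈ 12.755 mg/L.
Trough 12.8 mg/L vs MEC 10 mg/L: adequate.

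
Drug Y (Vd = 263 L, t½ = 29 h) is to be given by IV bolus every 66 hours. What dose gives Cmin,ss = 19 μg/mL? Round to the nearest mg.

τ/t½ = 66/29 ≈ 2.2759, so f = (1/2)^(66/29) ≈ 0.206489.
Cmin,ss = (D/Vd)·f/(1−f), so D = Cmin,ss·Vd·(1−f)/f.
D = 19 × 263 × (1−f)/f ≈ 19 × 263 × 3.84287 ≈ 19202.82 mg.

19203 mg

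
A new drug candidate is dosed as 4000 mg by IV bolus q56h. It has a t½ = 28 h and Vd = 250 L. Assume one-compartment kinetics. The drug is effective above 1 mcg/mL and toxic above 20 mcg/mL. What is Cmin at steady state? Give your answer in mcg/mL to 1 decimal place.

5.3 mcg/mL

τ = 56 h = 2 half-lives, so f = (1/2)^2 = 0.25.
Accumulation ratio R = 1/(1 − f) = 1/0.75 = 4/3.
Single-dose peak C₀ = D/Vd = 4000/250 = 16 mcg/mL.
Steady-state peak Cmax,ss = C₀·R = 16 × 4/3 ≈ 21.333 mcg/mL.
Steady-state trough Cmin,ss = Cmax,ss·f ≈ 21.333 × 0.25 ≈ 5.333 mcg/mL.
Trough 5.3 mcg/mL vs MEC 1 mcg/mL: adequate.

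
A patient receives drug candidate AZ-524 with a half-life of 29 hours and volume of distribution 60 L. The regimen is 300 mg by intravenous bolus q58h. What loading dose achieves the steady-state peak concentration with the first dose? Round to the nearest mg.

400 mg

f = (1/2)^(58/29) ≈ 0.250000; accumulation ratio R = 1/(1−f) ≈ 1.33333.
Loading dose to hit Cmax,ss on first dose: D_load = D_maint·R ≈ 300 × 1.33333 ≈ 400.00 mg.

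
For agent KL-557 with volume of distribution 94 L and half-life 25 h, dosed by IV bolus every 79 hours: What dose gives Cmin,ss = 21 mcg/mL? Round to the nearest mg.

15670 mg

τ/t½ = 79/25 ≈ 3.16, so f = (1/2)^(79/25) ≈ 0.111878.
Cmin,ss = (D/Vd)·f/(1−f), so D = Cmin,ss·Vd·(1−f)/f.
D = 21 × 94 × (1−f)/f ≈ 21 × 94 × 7.93831 ≈ 15670.22 mg.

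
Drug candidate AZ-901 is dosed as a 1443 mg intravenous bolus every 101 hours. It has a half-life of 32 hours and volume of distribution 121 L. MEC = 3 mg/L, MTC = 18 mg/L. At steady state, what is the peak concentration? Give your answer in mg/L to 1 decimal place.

τ/t½ = 101/32 ≈ 3.1562, so fraction remaining f = (1/2)^(101/32) ≈ 0.1122.
Accumulation ratio R = 1/(1 − f) ≈ 1/0.8878 ≈ 1.1264.
Each bolus raises the concentration by D/Vd = 1443/121 ≈ 11.926 mg/L.
Cmax,ss = C₀/(1 − f) ≈ 11.926/0.8878 ≈ 13.433 mg/L.
Peak 13.4 mg/L vs MTC 18 mg/L: below toxic threshold.

13.4 mg/L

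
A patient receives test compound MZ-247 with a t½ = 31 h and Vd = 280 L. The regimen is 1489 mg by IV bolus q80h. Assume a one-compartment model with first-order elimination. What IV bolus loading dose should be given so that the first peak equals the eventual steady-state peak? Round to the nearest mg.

f = (1/2)^(80/31) ≈ 0.167166; accumulation ratio R = 1/(1−f) ≈ 1.20072.
Loading dose to hit Cmax,ss on first dose: D_load = D_maint·R ≈ 1489 × 1.20072 ≈ 1787.87 mg.

1788 mg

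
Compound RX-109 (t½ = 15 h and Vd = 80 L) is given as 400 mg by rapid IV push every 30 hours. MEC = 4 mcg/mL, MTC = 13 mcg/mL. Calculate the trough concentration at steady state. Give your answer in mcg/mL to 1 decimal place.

1.7 mcg/mL

τ = 30 h = 2 half-lives, so f = (1/2)^2 = 0.25.
Accumulation ratio R = 1/(1 − f) = 1/0.75 = 4/3.
Single-dose peak C₀ = D/Vd = 400/80 = 5 mcg/mL.
Steady-state peak Cmax,ss = C₀·R = 5 × 4/3 ≈ 6.667 mcg/mL.
Steady-state trough Cmin,ss = Cmax,ss·f ≈ 6.667 × 0.25 ≈ 1.667 mcg/mL.
Trough 1.7 mcg/mL vs MEC 4 mcg/mL: subtherapeutic.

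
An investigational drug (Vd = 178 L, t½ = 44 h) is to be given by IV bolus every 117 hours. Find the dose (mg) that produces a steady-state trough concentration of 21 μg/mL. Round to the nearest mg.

19873 mg

τ/t½ = 117/44 ≈ 2.6591, so f = (1/2)^(117/44) ≈ 0.158319.
Cmin,ss = (D/Vd)·f/(1−f), so D = Cmin,ss·Vd·(1−f)/f.
D = 21 × 178 × (1−f)/f ≈ 21 × 178 × 5.31636 ≈ 19872.55 mg.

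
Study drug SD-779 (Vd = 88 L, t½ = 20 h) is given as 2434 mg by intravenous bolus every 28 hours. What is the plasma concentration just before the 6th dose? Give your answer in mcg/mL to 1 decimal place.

f = (1/2)^(τ/t½) = (1/2)^(28/20) ≈ 0.3789.
C₀ = D/Vd = 2434/88 ≈ 27.659 mcg/mL.
Before the 6th dose, 5 doses have been given. Superposition: Cmin = C₀·(f + f² + … + f^5).
≈ 27.659 × (0.3789 + 0.1436 + 0.0544 + 0.0206 + 0.0078) ≈ 27.659 × 0.6053 ≈ 16.742 mcg/mL.

16.7 mcg/mL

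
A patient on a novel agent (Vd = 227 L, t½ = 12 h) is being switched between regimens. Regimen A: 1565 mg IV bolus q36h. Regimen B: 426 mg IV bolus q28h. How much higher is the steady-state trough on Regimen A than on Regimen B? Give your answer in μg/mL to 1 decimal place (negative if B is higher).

Regimen A: f = (1/2)^(36/12) ≈ 0.1250; Cmin,ss = (1565/227)·f/(1−f) ≈ 0.985 μg/mL.
Regimen B: f = (1/2)^(28/12) ≈ 0.1984; Cmin,ss = (426/227)·f/(1−f) ≈ 0.464 μg/mL.
Difference ≈ 0.985 − 0.464 ≈ 0.521 μg/mL.

0.5 μg/mL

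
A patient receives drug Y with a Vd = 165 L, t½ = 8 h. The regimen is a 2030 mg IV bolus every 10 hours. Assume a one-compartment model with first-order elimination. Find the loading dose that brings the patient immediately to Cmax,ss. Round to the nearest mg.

f = (1/2)^(10/8) ≈ 0.420448; accumulation ratio R = 1/(1−f) ≈ 1.72547.
Loading dose to hit Cmax,ss on first dose: D_load = D_maint·R ≈ 2030 × 1.72547 ≈ 3502.70 mg.

3503 mg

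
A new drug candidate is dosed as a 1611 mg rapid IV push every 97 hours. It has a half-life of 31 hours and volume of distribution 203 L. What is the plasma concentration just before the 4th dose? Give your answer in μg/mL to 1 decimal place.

f = (1/2)^(τ/t½) = (1/2)^(97/31) ≈ 0.1143.
C₀ = D/Vd = 1611/203 ≈ 7.936 μg/mL.
Before the 4th dose, 3 doses have been given. Superposition: Cmin = C₀·(f + f² + … + f^3).
≈ 7.936 × (0.1143 + 0.0131 + 0.0015) ≈ 7.936 × 0.1289 ≈ 1.023 μg/mL.

1.0 μg/mL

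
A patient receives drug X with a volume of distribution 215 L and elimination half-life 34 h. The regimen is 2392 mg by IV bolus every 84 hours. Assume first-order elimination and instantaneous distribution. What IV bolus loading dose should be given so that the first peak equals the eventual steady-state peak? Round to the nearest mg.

f = (1/2)^(84/34) ≈ 0.180418; accumulation ratio R = 1/(1−f) ≈ 1.22013.
Loading dose to hit Cmax,ss on first dose: D_load = D_maint·R ≈ 2392 × 1.22013 ≈ 2918.55 mg.

2919 mg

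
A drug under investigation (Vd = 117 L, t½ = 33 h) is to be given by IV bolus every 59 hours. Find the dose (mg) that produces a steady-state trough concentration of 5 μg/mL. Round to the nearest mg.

1435 mg

τ/t½ = 59/33 ≈ 1.7879, so f = (1/2)^(59/33) ≈ 0.289598.
Cmin,ss = (D/Vd)·f/(1−f), so D = Cmin,ss·Vd·(1−f)/f.
D = 5 × 117 × (1−f)/f ≈ 5 × 117 × 2.45306 ≈ 1435.04 mg.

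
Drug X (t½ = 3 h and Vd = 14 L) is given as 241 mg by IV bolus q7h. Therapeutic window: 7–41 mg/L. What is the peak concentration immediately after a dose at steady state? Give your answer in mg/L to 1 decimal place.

τ/t½ = 7/3 ≈ 2.3333, so fraction remaining f = (1/2)^(7/3) ≈ 0.1984.
Accumulation ratio R = 1/(1 − f) ≈ 1/0.8016 ≈ 1.2475.
Single-dose peak C₀ = D/Vd = 241/14 ≈ 17.214 mg/L.
Cmax,ss = C₀/(1 − f) ≈ 17.214/0.8016 ≈ 21.475 mg/L.
Peak 21.5 mg/L vs MTC 41 mg/L: below toxic threshold.

21.5 mg/L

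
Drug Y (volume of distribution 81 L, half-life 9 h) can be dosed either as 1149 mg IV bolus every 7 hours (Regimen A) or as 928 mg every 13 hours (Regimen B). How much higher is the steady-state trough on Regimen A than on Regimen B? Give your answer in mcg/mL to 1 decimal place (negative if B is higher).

13.2 mcg/mL

Regimen A: f = (1/2)^(7/9) ≈ 0.5833; Cmin,ss = (1149/81)·f/(1−f) ≈ 19.857 mcg/mL.
Regimen B: f = (1/2)^(13/9) ≈ 0.3674; Cmin,ss = (928/81)·f/(1−f) ≈ 6.654 mcg/mL.
Difference ≈ 19.857 − 6.654 ≈ 13.203 mcg/mL.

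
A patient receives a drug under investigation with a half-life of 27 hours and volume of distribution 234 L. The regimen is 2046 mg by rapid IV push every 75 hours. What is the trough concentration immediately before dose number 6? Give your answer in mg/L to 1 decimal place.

1.5 mg/L

f = (1/2)^(τ/t½) = (1/2)^(75/27) ≈ 0.1458.
C₀ = D/Vd = 2046/234 ≈ 8.744 mg/L.
Before the 6th dose, 5 doses have been given. Superposition: Cmin = C₀·(f + f² + … + f^5).
≈ 8.744 × (0.1458 + 0.0213 + 0.0031 + 0.0005 + 0.0001) ≈ 8.744 × 0.1708 ≈ 1.493 mg/L.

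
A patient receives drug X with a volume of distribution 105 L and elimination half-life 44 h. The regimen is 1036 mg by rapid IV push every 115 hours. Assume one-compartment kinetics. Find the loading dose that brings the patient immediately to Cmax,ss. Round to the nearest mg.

1238 mg

f = (1/2)^(115/44) ≈ 0.163387; accumulation ratio R = 1/(1−f) ≈ 1.19530.
Loading dose to hit Cmax,ss on first dose: D_load = D_maint·R ≈ 1036 × 1.19530 ≈ 1238.33 mg.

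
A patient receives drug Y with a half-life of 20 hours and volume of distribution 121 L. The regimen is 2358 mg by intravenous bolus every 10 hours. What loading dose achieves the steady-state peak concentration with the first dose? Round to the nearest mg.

8051 mg

f = (1/2)^(10/20) ≈ 0.707107; accumulation ratio R = 1/(1−f) ≈ 3.41422.
Loading dose to hit Cmax,ss on first dose: D_load = D_maint·R ≈ 2358 × 3.41422 ≈ 8050.73 mg.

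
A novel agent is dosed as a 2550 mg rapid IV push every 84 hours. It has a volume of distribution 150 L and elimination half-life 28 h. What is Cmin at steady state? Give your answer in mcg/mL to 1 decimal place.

τ = 84 h = 3 half-lives, so f = (1/2)^3 = 0.125.
Accumulation ratio R = 1/(1 − f) = 1/0.875 = 8/7.
Single-dose peak C₀ = D/Vd = 2550/150 = 17 mcg/mL.
Steady-state peak Cmax,ss = C₀·R = 17 × 8/7 ≈ 19.429 mcg/mL.
Steady-state trough Cmin,ss = Cmax,ss·f ≈ 19.429 × 0.125 ≈ 2.429 mcg/mL.

2.4 mcg/mL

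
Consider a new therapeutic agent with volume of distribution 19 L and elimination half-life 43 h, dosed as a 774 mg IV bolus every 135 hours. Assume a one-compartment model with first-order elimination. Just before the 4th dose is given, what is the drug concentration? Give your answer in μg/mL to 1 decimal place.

5.2 μg/mL

f = (1/2)^(τ/t½) = (1/2)^(135/43) ≈ 0.1135.
C₀ = D/Vd = 774/19 ≈ 40.737 μg/mL.
Before the 4th dose, 3 doses have been given. Superposition: Cmin = C₀·(f + f² + … + f^3).
≈ 40.737 × (0.1135 + 0.0129 + 0.0015) ≈ 40.737 × 0.1279 ≈ 5.210 μg/mL.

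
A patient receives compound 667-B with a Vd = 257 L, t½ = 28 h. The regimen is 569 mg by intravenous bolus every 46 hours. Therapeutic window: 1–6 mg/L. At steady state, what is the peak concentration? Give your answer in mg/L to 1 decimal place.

3.3 mg/L

k = ln2/t½ = ln2/28 ≈ 0.024755 h⁻¹; fraction remaining f = e^(−kτ) = e^(−0.024755×46) ≈ 0.3202.
Accumulation ratio R = 1/(1 − f) ≈ 1/0.6798 ≈ 1.4710.
Each bolus raises the concentration by D/Vd = 569/257 ≈ 2.214 mg/L.
Steady-state peak Cmax,ss = C₀·R ≈ 2.214 × 1.4710 ≈ 3.257 mg/L.
Peak 3.3 mg/L vs MTC 6 mg/L: below toxic threshold.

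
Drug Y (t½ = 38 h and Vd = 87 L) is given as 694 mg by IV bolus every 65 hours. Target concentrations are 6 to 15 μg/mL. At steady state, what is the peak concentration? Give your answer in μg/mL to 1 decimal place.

11.5 μg/mL

τ/t½ = 65/38 ≈ 1.7105, so fraction remaining f = (1/2)^(65/38) ≈ 0.3055.
At steady state, accumulation factor R = 1/(1 − e^(−kτ)) ≈ 1.4399.
Single-dose peak C₀ = D/Vd = 694/87 ≈ 7.977 μg/mL.
Steady-state peak Cmax,ss = C₀·R ≈ 7.977 × 1.4399 ≈ 11.486 μg/mL.
Peak 11.5 μg/mL vs MTC 15 μg/mL: below toxic threshold.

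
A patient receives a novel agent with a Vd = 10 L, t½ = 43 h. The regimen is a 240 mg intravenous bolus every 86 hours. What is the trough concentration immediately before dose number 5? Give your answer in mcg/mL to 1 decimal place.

8.0 mcg/mL

f = (1/2)^(τ/t½) = (1/2)^(86/43) ≈ 0.2500.
C₀ = D/Vd = 240/10 ≈ 24.000 mcg/mL.
Before the 5th dose, 4 doses have been given. Superposition: Cmin = C₀·(f + f² + … + f^4).
≈ 24.000 × (0.2500 + 0.0625 + 0.0156 + 0.0039) ≈ 24.000 × 0.3320 ≈ 7.968 mcg/mL.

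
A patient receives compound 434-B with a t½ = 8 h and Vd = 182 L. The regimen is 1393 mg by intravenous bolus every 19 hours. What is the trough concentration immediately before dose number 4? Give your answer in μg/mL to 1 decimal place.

f = (1/2)^(τ/t½) = (1/2)^(19/8) ≈ 0.1928.
C₀ = D/Vd = 1393/182 ≈ 7.654 μg/mL.
Before the 4th dose, 3 doses have been given. Superposition: Cmin = C₀·(f + f² + … + f^3).
≈ 7.654 × (0.1928 + 0.0372 + 0.0072) ≈ 7.654 × 0.2372 ≈ 1.816 μg/mL.

1.8 μg/mL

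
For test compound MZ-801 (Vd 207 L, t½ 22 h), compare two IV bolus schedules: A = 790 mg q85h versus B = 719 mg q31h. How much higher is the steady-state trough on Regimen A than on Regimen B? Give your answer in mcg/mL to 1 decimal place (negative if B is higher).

Regimen A: f = (1/2)^(85/22) ≈ 0.0687; Cmin,ss = (790/207)·f/(1−f) ≈ 0.282 mcg/mL.
Regimen B: f = (1/2)^(31/22) ≈ 0.3765; Cmin,ss = (719/207)·f/(1−f) ≈ 2.097 mcg/mL.
Difference ≈ 0.282 − 2.097 ≈ -1.815 mcg/mL.

-1.8 mcg/mL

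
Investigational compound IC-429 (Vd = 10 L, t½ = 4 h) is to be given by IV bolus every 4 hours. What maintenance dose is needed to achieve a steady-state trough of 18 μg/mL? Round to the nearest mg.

τ/t½ = 4/4 ≈ 1, so f = (1/2)^(4/4) ≈ 0.500000.
Cmin,ss = (D/Vd)·f/(1−f), so D = Cmin,ss·Vd·(1−f)/f.
D = 18 × 10 × (1−f)/f ≈ 18 × 10 × 1.00000 ≈ 180.00 mg.

180 mg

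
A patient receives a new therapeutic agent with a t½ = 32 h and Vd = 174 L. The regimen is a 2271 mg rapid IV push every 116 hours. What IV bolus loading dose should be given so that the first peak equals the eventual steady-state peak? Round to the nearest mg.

f = (1/2)^(116/32) ≈ 0.081052; accumulation ratio R = 1/(1−f) ≈ 1.08820.
Loading dose to hit Cmax,ss on first dose: D_load = D_maint·R ≈ 2271 × 1.08820 ≈ 2471.30 mg.

2471 mg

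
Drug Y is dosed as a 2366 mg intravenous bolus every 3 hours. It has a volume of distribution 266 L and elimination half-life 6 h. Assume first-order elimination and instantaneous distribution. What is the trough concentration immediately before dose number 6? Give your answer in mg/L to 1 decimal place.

17.7 mg/L

f = (1/2)^(τ/t½) = (1/2)^(3/6) ≈ 0.7071.
C₀ = D/Vd = 2366/266 ≈ 8.895 mg/L.
Before the 6th dose, 5 doses have been given. Superposition: Cmin = C₀·(f + f² + … + f^5).
≈ 8.895 × (0.7071 + 0.5000 + 0.3535 + 0.2500 + 0.1768) ≈ 8.895 × 1.9874 ≈ 17.678 mg/L.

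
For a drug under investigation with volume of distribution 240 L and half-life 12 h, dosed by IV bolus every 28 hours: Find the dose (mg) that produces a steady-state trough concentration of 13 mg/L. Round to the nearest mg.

τ/t½ = 28/12 ≈ 2.3333, so f = (1/2)^(28/12) ≈ 0.198425.
Cmin,ss = (D/Vd)·f/(1−f), so D = Cmin,ss·Vd·(1−f)/f.
D = 13 × 240 × (1−f)/f ≈ 13 × 240 × 4.03969 ≈ 12603.83 mg.

12604 mg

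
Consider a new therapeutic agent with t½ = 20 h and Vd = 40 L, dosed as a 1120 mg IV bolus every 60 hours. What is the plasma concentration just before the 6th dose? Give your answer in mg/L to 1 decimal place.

4.0 mg/L

f = (1/2)^(τ/t½) = (1/2)^(60/20) ≈ 0.1250.
C₀ = D/Vd = 1120/40 ≈ 28.000 mg/L.
Before the 6th dose, 5 doses have been given. Superposition: Cmin = C₀·(f + f² + … + f^5).
≈ 28.000 × (0.1250 + 0.0156 + 0.0020 + 0.0002 + 0.0000) ≈ 28.000 × 0.1428 ≈ 3.998 mg/L.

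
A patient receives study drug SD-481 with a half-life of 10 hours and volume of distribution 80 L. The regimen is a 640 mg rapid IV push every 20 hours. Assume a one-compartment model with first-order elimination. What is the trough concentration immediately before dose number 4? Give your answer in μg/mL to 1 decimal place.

f = (1/2)^(τ/t½) = (1/2)^(20/10) ≈ 0.2500.
C₀ = D/Vd = 640/80 ≈ 8.000 μg/mL.
Before the 4th dose, 3 doses have been given. Superposition: Cmin = C₀·(f + f² + … + f^3).
≈ 8.000 × (0.2500 + 0.0625 + 0.0156) ≈ 8.000 × 0.3281 ≈ 2.625 μg/mL.

2.6 μg/mL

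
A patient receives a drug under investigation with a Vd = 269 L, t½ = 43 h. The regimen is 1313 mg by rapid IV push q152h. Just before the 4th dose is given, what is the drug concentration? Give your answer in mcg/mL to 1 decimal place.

f = (1/2)^(τ/t½) = (1/2)^(152/43) ≈ 0.0863.
C₀ = D/Vd = 1313/269 ≈ 4.881 mcg/mL.
Before the 4th dose, 3 doses have been given. Superposition: Cmin = C₀·(f + f² + … + f^3).
≈ 4.881 × (0.0863 + 0.0074 + 0.0006) ≈ 4.881 × 0.0943 ≈ 0.460 mcg/mL.

0.5 mcg/mL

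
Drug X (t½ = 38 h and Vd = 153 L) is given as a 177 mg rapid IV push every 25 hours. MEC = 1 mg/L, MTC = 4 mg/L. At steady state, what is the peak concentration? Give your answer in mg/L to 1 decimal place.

Over one 25-h interval, 25/38 ≈ 0.65789 half-lives elapse, leaving f ≈ 0.6338 of each dose.
Accumulation ratio R = 1/(1 − f) ≈ 1/0.3662 ≈ 2.7307.
Each bolus raises the concentration by D/Vd = 177/153 ≈ 1.157 mg/L.
Steady-state peak Cmax,ss = C₀·R ≈ 1.157 × 2.7307 ≈ 3.159 mg/L.
Peak 3.2 mg/L vs MTC 4 mg/L: below toxic threshold.

3.2 mg/L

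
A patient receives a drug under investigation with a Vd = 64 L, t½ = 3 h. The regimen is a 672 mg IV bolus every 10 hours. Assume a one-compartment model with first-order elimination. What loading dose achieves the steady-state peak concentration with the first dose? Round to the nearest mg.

f = (1/2)^(10/3) ≈ 0.099213; accumulation ratio R = 1/(1−f) ≈ 1.11014.
Loading dose to hit Cmax,ss on first dose: D_load = D_maint·R ≈ 672 × 1.11014 ≈ 746.01 mg.

746 mg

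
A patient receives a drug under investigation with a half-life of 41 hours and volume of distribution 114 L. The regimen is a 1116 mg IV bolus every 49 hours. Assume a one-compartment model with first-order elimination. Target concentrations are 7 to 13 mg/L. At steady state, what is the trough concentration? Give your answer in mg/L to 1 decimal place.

7.6 mg/L

Over one 49-h interval, 49/41 ≈ 1.1951 half-lives elapse, leaving f ≈ 0.4367 of each dose.
Accumulation ratio R = 1/(1 − f) ≈ 1/0.5633 ≈ 1.7753.
Each bolus raises the concentration by D/Vd = 1116/114 ≈ 9.789 mg/L.
Cmax,ss = C₀/(1 − f) ≈ 9.789/0.5633 ≈ 17.378 mg/L.
Steady-state trough Cmin,ss = Cmax,ss·f ≈ 17.378 × 0.4367 ≈ 7.589 mg/L.
Trough 7.6 mg/L vs MEC 7 mg/L: adequate.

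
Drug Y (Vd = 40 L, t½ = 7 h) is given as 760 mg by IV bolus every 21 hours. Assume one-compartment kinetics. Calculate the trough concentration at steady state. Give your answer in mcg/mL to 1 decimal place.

τ = 21 h = 3 half-lives, so f = (1/2)^3 = 0.125.
Accumulation ratio R = 1/(1 − f) = 1/0.875 = 8/7.
Single-dose peak C₀ = D/Vd = 760/40 = 19 mcg/mL.
Steady-state peak Cmax,ss = C₀·R = 19 × 8/7 ≈ 21.714 mcg/mL.
Steady-state trough Cmin,ss = Cmax,ss·f ≈ 21.714 × 0.125 ≈ 2.714 mcg/mL.

2.7 mcg/mL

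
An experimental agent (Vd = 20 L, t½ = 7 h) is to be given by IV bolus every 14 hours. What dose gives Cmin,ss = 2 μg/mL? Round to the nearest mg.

120 mg

τ/t½ = 14/7 ≈ 2, so f = (1/2)^(14/7) ≈ 0.250000.
Cmin,ss = (D/Vd)·f/(1−f), so D = Cmin,ss·Vd·(1−f)/f.
D = 2 × 20 × (1−f)/f ≈ 2 × 20 × 3.00000 ≈ 120.00 mg.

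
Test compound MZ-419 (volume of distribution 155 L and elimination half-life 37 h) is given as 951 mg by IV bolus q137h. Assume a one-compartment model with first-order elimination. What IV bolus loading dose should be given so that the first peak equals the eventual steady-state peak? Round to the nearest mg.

1030 mg

f = (1/2)^(137/37) ≈ 0.076803; accumulation ratio R = 1/(1−f) ≈ 1.08319.
Loading dose to hit Cmax,ss on first dose: D_load = D_maint·R ≈ 951 × 1.08319 ≈ 1030.11 mg.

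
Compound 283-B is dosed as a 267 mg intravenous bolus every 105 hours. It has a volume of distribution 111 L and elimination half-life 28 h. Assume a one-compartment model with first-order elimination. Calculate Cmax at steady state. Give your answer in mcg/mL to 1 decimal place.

2.6 mcg/mL

k = ln2/t½ = ln2/28 ≈ 0.024755 h⁻¹; fraction remaining f = e^(−kτ) = e^(−0.024755×105) ≈ 0.0743.
At steady state, accumulation factor R = 1/(1 − e^(−kτ)) ≈ 1.0803.
Each bolus raises the concentration by D/Vd = 267/111 ≈ 2.405 mcg/mL.
Cmax,ss = C₀/(1 − f) ≈ 2.405/0.9257 ≈ 2.598 mcg/mL.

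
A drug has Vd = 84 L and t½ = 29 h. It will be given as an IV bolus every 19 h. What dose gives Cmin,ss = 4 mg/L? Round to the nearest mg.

193 mg

τ/t½ = 19/29 ≈ 0.65517, so f = (1/2)^(19/29) ≈ 0.635000.
Cmin,ss = (D/Vd)·f/(1−f), so D = Cmin,ss·Vd·(1−f)/f.
D = 4 × 84 × (1−f)/f ≈ 4 × 84 × 0.57480 ≈ 193.13 mg.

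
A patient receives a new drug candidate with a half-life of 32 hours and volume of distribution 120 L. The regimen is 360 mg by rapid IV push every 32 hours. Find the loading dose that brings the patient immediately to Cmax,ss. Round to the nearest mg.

f = (1/2)^(32/32) ≈ 0.500000; accumulation ratio R = 1/(1−f) ≈ 2.00000.
Loading dose to hit Cmax,ss on first dose: D_load = D_maint·R ≈ 360 × 2.00000 ≈ 720.00 mg.

720 mg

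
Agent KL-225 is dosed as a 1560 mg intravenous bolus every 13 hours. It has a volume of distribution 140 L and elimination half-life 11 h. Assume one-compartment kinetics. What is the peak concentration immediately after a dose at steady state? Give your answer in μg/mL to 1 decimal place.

τ/t½ = 13/11 ≈ 1.1818, so fraction remaining f = (1/2)^(13/11) ≈ 0.4408.
Accumulation ratio R = 1/(1 − f) ≈ 1/0.5592 ≈ 1.7883.
Each bolus raises the concentration by D/Vd = 1560/140 ≈ 11.143 μg/mL.
Steady-state peak Cmax,ss = C₀·R ≈ 11.143 × 1.7883 ≈ 19.927 μg/mL.

19.9 μg/mL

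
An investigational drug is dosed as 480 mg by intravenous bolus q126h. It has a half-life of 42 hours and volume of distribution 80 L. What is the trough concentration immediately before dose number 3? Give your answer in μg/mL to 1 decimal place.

0.8 μg/mL

f = (1/2)^(τ/t½) = (1/2)^(126/42) ≈ 0.1250.
C₀ = D/Vd = 480/80 ≈ 6.000 μg/mL.
Before the 3rd dose, 2 doses have been given. Superposition: Cmin = C₀·(f + f²).
≈ 6.000 × (0.1250 + 0.0156) ≈ 6.000 × 0.1406 ≈ 0.844 μg/mL.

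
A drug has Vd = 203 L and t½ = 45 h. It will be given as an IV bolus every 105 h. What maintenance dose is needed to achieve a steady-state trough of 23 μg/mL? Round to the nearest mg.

18861 mg

τ/t½ = 105/45 ≈ 2.3333, so f = (1/2)^(105/45) ≈ 0.198425.
Cmin,ss = (D/Vd)·f/(1−f), so D = Cmin,ss·Vd·(1−f)/f.
D = 23 × 203 × (1−f)/f ≈ 23 × 203 × 4.03969 ≈ 18861.31 mg.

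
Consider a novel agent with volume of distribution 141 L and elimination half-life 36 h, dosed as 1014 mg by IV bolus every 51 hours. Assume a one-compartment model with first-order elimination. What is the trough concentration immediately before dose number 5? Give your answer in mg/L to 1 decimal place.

f = (1/2)^(τ/t½) = (1/2)^(51/36) ≈ 0.3746.
C₀ = D/Vd = 1014/141 ≈ 7.191 mg/L.
Before the 5th dose, 4 doses have been given. Superposition: Cmin = C₀·(f + f² + … + f^4).
≈ 7.191 × (0.3746 + 0.1403 + 0.0526 + 0.0197) ≈ 7.191 × 0.5872 ≈ 4.223 mg/L.

4.2 mg/L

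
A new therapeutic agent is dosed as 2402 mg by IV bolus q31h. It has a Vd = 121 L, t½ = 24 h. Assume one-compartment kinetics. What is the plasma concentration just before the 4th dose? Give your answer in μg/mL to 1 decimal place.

12.8 μg/mL

f = (1/2)^(τ/t½) = (1/2)^(31/24) ≈ 0.4085.
C₀ = D/Vd = 2402/121 ≈ 19.851 μg/mL.
Before the 4th dose, 3 doses have been given. Superposition: Cmin = C₀·(f + f² + … + f^3).
≈ 19.851 × (0.4085 + 0.1669 + 0.0682) ≈ 19.851 × 0.6436 ≈ 12.776 μg/mL.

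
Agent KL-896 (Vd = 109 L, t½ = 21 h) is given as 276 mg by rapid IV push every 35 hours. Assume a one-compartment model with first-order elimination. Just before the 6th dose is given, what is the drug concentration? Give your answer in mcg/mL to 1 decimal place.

1.2 mcg/mL

f = (1/2)^(τ/t½) = (1/2)^(35/21) ≈ 0.3150.
C₀ = D/Vd = 276/109 ≈ 2.532 mcg/mL.
Before the 6th dose, 5 doses have been given. Superposition: Cmin = C₀·(f + f² + … + f^5).
≈ 2.532 × (0.3150 + 0.0992 + 0.0313 + 0.0098 + 0.0031) ≈ 2.532 × 0.4584 ≈ 1.161 mcg/mL.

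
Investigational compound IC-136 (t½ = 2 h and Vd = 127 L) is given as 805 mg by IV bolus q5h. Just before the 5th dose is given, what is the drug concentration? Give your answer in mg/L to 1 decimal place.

1.4 mg/L

f = (1/2)^(τ/t½) = (1/2)^(5/2) ≈ 0.1768.
C₀ = D/Vd = 805/127 ≈ 6.339 mg/L.
Before the 5th dose, 4 doses have been given. Superposition: Cmin = C₀·(f + f² + … + f^4).
≈ 6.339 × (0.1768 + 0.0313 + 0.0055 + 0.0010) ≈ 6.339 × 0.2146 ≈ 1.360 mg/L.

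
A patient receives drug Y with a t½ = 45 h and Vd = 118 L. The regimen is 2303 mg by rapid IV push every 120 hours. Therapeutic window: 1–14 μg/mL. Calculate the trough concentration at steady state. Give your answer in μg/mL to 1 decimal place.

3.6 μg/mL

k = ln2/t½ = ln2/45 ≈ 0.015403 h⁻¹; fraction remaining f = e^(−kτ) = e^(−0.015403×120) ≈ 0.1575.
At steady state, accumulation factor R = 1/(1 − e^(−kτ)) ≈ 1.1869.
Each bolus raises the concentration by D/Vd = 2303/118 ≈ 19.517 μg/mL.
Steady-state peak Cmax,ss = C₀·R ≈ 19.517 × 1.1869 ≈ 23.165 μg/mL.
One interval later, Cmin,ss = Cmax,ss·e^(−kτ) ≈ 23.165 × 0.1575 ≈ 3.648 μg/mL.
Trough 3.6 μg/mL vs MEC 1 μg/mL: adequate.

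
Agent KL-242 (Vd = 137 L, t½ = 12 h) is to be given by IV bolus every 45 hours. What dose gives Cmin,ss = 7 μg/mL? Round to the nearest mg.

11944 mg

τ/t½ = 45/12 ≈ 3.75, so f = (1/2)^(45/12) ≈ 0.074325.
Cmin,ss = (D/Vd)·f/(1−f), so D = Cmin,ss·Vd·(1−f)/f.
D = 7 × 137 × (1−f)/f ≈ 7 × 137 × 12.45442 ≈ 11943.79 mg.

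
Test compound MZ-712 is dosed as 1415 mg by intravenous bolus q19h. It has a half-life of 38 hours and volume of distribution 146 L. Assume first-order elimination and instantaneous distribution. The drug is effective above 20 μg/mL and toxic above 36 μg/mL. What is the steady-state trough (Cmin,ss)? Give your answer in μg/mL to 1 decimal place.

k = ln2/t½ = ln2/38 ≈ 0.018241 h⁻¹; fraction remaining f = e^(−kτ) = e^(−0.018241×19) ≈ 0.7071.
Single-dose peak C₀ = D/Vd = 1415/146 ≈ 9.692 μg/mL.
Steady-state trough Cmin,ss = C₀·f/(1−f) ≈ 9.692 × 0.7071/0.2929 ≈ 23.398 μg/mL.
Trough 23.4 μg/mL vs MEC 20 μg/mL: adequate.

23.4 μg/mL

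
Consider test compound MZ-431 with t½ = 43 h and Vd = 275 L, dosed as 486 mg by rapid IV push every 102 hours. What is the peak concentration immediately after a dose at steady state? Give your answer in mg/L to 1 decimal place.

k = ln2/t½ = ln2/43 ≈ 0.016120 h⁻¹; fraction remaining f = e^(−kτ) = e^(−0.016120×102) ≈ 0.1932.
Accumulation ratio R = 1/(1 − f) ≈ 1/0.8068 ≈ 1.2395.
Each bolus raises the concentration by D/Vd = 486/275 ≈ 1.767 mg/L.
Steady-state peak Cmax,ss = C₀·R ≈ 1.767 × 1.2395 ≈ 2.190 mg/L.

2.2 mg/L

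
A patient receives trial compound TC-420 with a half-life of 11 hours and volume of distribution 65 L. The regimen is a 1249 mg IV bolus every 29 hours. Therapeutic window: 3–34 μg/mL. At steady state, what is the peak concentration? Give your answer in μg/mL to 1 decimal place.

22.9 μg/mL

Over one 29-h interval, 29/11 ≈ 2.6364 half-lives elapse, leaving f ≈ 0.1608 of each dose.
Accumulation ratio R = 1/(1 − f) ≈ 1/0.8392 ≈ 1.1916.
Single-dose peak C₀ = D/Vd = 1249/65 ≈ 19.215 μg/mL.
Steady-state peak Cmax,ss = C₀·R ≈ 19.215 × 1.1916 ≈ 22.897 μg/mL.
Peak 22.9 μg/mL vs MTC 34 μg/mL: below toxic threshold.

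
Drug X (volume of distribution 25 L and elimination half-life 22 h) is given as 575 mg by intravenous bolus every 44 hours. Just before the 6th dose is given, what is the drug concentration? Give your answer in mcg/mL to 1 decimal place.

7.7 mcg/mL

f = (1/2)^(τ/t½) = (1/2)^(44/22) ≈ 0.2500.
C₀ = D/Vd = 575/25 ≈ 23.000 mcg/mL.
Before the 6th dose, 5 doses have been given. Superposition: Cmin = C₀·(f + f² + … + f^5).
≈ 23.000 × (0.2500 + 0.0625 + 0.0156 + 0.0039 + 0.0010) ≈ 23.000 × 0.3330 ≈ 7.659 mcg/mL.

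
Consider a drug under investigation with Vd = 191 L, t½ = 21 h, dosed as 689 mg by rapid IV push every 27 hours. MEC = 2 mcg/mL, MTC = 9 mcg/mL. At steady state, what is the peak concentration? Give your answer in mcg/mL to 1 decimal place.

Over one 27-h interval, 27/21 ≈ 1.2857 half-lives elapse, leaving f ≈ 0.4102 of each dose.
At steady state, accumulation factor R = 1/(1 − e^(−kτ)) ≈ 1.6955.
Each bolus raises the concentration by D/Vd = 689/191 ≈ 3.607 mcg/mL.
Steady-state peak Cmax,ss = C₀·R ≈ 3.607 × 1.6955 ≈ 6.116 mcg/mL.
Peak 6.1 mcg/mL vs MTC 9 mcg/mL: below toxic threshold.

6.1 mcg/mL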